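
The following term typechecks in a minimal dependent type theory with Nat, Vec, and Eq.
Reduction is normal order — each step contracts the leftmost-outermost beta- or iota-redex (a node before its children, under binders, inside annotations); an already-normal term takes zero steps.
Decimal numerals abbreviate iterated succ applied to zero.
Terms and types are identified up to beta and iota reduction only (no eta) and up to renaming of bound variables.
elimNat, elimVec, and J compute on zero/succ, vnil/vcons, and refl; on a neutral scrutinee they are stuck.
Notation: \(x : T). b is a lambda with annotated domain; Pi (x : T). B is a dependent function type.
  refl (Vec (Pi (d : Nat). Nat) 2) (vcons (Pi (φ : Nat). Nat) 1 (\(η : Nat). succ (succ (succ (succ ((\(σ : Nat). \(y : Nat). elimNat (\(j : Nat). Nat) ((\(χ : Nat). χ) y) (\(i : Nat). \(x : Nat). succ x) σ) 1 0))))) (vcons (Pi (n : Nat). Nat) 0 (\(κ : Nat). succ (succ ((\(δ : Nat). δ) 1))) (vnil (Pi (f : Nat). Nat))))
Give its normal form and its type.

reduced normal form:
  refl (Vec (Pi (d : Nat). Nat) 2) (vcons (Pi (φ : Nat). Nat) 1 (\(η : Nat). 5) (vcons (Pi (σ : Nat). Nat) 0 (\(y : Nat). 3) (vnil (Pi (j : Nat). Nat))))
inferred type:
  Eq (Vec (Pi (d : Nat). Nat) 2) (vcons (Pi (φ : Nat). Nat) 1 (\(η : Nat). 5) (vcons (Pi (σ : Nat). Nat) 0 (\(y : Nat). 3) (vnil (Pi (j : Nat). Nat)))) (vcons (Pi (χ : Nat). Nat) 1 (\(i : Nat). 5) (vcons (Pi (x : Nat). Nat) 0 (\(n : Nat). 3) (vnil (Pi (κ : Nat). Nat))))


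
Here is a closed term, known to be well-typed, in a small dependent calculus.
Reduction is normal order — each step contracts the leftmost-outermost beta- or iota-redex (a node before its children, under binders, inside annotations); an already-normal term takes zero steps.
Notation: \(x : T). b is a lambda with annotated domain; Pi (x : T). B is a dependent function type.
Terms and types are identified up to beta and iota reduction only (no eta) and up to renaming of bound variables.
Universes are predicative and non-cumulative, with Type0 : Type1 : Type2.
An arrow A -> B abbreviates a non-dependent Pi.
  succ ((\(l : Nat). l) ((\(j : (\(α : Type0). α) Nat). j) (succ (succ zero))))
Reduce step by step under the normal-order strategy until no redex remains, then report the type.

normal-order reduction sequence:
  succ ((\(l : Nat). l) ((\(j : (\(α : Type0). α) Nat). j) (succ (succ zero))))
  ~> succ ((\(l : (\(j : Type0). j) Nat). l) (succ (succ zero)))
  ~> succ (succ (succ zero))
inferred type:
  Nat


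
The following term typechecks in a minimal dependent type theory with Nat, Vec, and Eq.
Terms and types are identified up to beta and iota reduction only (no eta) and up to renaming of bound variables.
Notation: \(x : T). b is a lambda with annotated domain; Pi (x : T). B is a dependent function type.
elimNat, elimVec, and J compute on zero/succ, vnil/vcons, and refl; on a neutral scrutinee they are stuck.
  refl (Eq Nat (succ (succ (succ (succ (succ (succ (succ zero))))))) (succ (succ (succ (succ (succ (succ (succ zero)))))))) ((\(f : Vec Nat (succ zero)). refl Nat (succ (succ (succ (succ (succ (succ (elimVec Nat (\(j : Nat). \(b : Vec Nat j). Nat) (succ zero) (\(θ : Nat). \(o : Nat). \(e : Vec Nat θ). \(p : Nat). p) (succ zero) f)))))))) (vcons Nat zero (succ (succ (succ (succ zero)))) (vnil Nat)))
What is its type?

the term's type:
  Eq (Eq Nat (succ (succ (succ (succ (succ (succ (succ zero))))))) (succ (succ (succ (succ (succ (succ (succ zero)))))))) (refl Nat (succ (succ (succ (succ (succ (succ (succ zero)))))))) (refl Nat (succ (succ (succ (succ (succ (succ (succ zero))))))))


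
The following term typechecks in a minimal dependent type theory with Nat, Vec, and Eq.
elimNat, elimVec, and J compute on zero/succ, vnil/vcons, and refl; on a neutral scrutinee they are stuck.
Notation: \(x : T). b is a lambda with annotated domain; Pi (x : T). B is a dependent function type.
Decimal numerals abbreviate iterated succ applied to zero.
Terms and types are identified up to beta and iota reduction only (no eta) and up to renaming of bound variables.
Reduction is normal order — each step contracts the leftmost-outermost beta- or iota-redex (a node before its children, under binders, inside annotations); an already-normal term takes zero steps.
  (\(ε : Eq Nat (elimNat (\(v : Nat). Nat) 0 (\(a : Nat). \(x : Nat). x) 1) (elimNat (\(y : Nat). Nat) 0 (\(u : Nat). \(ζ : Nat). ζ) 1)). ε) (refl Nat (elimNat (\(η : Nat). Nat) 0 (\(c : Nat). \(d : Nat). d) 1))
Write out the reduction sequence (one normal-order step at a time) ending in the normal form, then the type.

normal-order reduction:
  (\(ε : Eq Nat (elimNat (\(v : Nat). Nat) 0 (\(a : Nat). \(x : Nat). x) 1) (elimNat (\(y : Nat). Nat) 0 (\(u : Nat). \(ζ : Nat). ζ) 1)). ε) (refl Nat (elimNat (\(η : Nat). Nat) 0 (\(c : Nat). \(d : Nat). d) 1))
  ~> refl Nat (elimNat (\(ε : Nat). Nat) 0 (\(v : Nat). \(a : Nat). a) 1)
  ~> refl Nat ((\(ε : Nat). \(v : Nat). v) 0 (elimNat (\(a : Nat). Nat) 0 (\(x : Nat). \(y : Nat). y) 0))
  ~> refl Nat ((\(ε : Nat). ε) (elimNat (\(v : Nat). Nat) 0 (\(a : Nat). \(x : Nat). x) 0))
  ~> refl Nat (elimNat (\(ε : Nat). Nat) 0 (\(v : Nat). \(a : Nat). a) 0)
  ~> refl Nat 0
type:
  Eq Nat 0 0


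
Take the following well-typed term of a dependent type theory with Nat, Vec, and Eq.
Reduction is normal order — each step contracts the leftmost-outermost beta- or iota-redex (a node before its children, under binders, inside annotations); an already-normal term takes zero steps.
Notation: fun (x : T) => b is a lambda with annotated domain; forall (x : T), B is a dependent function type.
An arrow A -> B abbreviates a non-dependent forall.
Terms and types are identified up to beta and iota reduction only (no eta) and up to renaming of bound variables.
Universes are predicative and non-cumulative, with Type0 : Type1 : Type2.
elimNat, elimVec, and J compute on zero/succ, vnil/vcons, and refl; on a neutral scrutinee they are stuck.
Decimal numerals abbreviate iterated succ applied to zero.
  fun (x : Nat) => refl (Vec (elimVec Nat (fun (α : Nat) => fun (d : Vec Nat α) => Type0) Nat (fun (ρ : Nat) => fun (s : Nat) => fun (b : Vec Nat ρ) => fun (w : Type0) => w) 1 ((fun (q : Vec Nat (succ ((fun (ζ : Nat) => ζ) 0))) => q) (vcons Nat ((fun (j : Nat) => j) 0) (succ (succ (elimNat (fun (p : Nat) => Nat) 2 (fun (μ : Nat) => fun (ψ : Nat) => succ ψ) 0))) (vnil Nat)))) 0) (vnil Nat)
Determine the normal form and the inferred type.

normal form:
  fun (x : Nat) => refl (Vec Nat 0) (vnil Nat)
type:
  Nat -> Eq (Vec Nat 0) (vnil Nat) (vnil Nat)


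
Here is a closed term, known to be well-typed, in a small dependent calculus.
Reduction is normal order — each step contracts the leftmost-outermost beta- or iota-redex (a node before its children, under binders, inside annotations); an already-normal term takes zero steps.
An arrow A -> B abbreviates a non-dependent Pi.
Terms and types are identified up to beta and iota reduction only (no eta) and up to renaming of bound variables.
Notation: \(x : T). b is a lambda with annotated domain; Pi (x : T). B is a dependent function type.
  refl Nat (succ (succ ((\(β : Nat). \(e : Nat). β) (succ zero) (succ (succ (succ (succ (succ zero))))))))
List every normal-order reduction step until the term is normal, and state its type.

normal-order reduction sequence:
  refl Nat (succ (succ ((\(β : Nat). \(e : Nat). β) (succ zero) (succ (succ (succ (succ (succ zero))))))))
  ~> refl Nat (succ (succ ((\(β : Nat). succ zero) (succ (succ (succ (succ (succ zero))))))))
  ~> refl Nat (succ (succ (succ zero)))
type:
  Eq Nat (succ (succ (succ zero))) (succ (succ (succ zero)))


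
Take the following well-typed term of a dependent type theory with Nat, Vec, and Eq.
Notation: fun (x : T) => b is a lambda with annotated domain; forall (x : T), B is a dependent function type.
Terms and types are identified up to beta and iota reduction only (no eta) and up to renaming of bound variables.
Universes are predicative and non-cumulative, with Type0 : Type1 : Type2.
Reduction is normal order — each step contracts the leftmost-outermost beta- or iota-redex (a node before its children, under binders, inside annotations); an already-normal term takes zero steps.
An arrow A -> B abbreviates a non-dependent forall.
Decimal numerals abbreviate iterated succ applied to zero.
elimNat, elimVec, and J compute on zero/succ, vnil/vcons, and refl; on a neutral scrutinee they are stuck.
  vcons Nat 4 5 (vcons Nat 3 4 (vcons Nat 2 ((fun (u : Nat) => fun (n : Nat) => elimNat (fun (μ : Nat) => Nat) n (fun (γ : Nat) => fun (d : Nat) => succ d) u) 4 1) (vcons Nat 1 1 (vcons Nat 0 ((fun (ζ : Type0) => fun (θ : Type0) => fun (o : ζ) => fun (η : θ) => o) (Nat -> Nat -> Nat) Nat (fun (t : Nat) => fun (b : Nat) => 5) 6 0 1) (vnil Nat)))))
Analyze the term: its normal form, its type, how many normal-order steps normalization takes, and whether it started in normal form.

reduced normal form:
  vcons Nat 4 5 (vcons Nat 3 4 (vcons Nat 2 5 (vcons Nat 1 1 (vcons Nat 0 5 (vnil Nat)))))
type:
  Vec Nat 5
normal-order step count: 21
already normal: no
first contracted redex: a beta-redex


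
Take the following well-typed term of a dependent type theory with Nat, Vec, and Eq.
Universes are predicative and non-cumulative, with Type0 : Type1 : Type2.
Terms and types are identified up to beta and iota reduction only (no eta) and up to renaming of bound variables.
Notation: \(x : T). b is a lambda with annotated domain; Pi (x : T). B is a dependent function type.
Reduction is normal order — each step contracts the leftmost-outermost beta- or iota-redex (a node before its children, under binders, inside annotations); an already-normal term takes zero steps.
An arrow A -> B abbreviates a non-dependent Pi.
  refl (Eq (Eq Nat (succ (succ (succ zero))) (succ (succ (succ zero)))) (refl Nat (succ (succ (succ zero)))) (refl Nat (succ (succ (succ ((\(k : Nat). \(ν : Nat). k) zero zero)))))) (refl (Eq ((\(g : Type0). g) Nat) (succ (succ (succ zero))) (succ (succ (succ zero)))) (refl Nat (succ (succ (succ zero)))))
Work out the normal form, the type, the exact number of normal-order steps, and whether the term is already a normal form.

normal form:
  refl (Eq (Eq Nat (succ (succ (succ zero))) (succ (succ (succ zero)))) (refl Nat (succ (succ (succ zero)))) (refl Nat (succ (succ (succ zero))))) (refl (Eq Nat (succ (succ (succ zero))) (succ (succ (succ zero)))) (refl Nat (succ (succ (succ zero)))))
the term's type:
  Eq (Eq (Eq Nat (succ (succ (succ zero))) (succ (succ (succ zero)))) (refl Nat (succ (succ (succ zero)))) (refl Nat (succ (succ (succ zero))))) (refl (Eq Nat (succ (succ (succ zero))) (succ (succ (succ zero)))) (refl Nat (succ (succ (succ zero))))) (refl (Eq Nat (succ (succ (succ zero))) (succ (succ (succ zero)))) (refl Nat (succ (succ (succ zero)))))
normal-order step count: 3
term was already normal: no
first contracted redex: a beta-redex


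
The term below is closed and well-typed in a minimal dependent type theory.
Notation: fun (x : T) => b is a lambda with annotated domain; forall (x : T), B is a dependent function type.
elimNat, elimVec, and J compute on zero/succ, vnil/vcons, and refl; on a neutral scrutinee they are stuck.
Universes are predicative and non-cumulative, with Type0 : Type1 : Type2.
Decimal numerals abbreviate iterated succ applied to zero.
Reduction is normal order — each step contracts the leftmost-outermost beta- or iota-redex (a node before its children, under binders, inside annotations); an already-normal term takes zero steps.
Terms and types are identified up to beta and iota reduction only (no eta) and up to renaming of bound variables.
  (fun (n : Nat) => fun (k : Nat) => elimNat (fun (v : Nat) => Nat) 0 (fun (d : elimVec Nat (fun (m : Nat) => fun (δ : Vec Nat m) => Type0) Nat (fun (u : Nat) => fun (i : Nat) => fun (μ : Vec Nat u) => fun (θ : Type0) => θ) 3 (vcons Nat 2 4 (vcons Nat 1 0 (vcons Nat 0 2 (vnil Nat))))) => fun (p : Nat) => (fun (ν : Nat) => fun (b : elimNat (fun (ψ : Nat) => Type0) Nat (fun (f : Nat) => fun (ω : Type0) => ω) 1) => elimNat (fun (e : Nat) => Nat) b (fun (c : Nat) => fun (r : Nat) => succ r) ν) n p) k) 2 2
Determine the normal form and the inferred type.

reduced normal form:
  4
inferred type:
  Nat


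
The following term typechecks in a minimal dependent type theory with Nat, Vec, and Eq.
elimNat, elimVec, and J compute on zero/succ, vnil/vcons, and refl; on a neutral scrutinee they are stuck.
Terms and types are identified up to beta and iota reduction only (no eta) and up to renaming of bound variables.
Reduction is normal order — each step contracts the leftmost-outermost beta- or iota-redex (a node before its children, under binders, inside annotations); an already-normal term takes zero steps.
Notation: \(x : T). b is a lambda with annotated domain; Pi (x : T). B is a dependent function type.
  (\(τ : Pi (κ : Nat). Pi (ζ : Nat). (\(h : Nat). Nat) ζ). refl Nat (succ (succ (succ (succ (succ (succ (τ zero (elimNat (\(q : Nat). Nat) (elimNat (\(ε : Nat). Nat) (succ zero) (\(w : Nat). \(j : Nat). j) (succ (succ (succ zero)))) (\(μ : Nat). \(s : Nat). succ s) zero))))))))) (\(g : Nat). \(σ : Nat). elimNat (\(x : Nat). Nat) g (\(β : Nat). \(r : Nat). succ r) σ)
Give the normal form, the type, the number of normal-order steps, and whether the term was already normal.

resulting normal form:
  refl Nat (succ (succ (succ (succ (succ (succ (succ zero)))))))
type:
  Eq Nat (succ (succ (succ (succ (succ (succ (succ zero))))))) (succ (succ (succ (succ (succ (succ (succ zero)))))))
reduction steps (normal order): 18
term was already normal: no
first redex: a beta-redex


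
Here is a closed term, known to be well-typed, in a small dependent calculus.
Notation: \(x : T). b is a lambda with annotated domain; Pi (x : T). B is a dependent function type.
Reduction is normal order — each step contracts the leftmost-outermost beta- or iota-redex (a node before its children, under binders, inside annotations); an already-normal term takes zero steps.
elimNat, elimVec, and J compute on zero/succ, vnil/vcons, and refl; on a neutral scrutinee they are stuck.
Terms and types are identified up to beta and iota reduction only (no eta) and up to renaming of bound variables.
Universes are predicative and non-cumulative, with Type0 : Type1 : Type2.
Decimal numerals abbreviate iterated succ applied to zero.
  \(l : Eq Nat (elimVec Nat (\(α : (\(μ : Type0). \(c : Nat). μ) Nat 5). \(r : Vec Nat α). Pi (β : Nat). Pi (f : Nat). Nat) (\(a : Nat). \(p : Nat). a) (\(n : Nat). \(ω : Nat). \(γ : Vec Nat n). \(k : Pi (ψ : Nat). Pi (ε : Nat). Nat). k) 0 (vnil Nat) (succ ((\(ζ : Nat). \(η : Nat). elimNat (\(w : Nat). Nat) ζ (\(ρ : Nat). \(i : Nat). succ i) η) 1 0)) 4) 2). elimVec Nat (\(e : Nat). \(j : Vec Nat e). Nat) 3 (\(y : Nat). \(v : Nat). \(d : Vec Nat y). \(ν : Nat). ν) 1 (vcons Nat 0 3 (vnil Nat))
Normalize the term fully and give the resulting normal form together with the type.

reduced normal form:
  \(l : Eq Nat 2 2). 3
type:
  Pi (l : Eq Nat 2 2). Nat


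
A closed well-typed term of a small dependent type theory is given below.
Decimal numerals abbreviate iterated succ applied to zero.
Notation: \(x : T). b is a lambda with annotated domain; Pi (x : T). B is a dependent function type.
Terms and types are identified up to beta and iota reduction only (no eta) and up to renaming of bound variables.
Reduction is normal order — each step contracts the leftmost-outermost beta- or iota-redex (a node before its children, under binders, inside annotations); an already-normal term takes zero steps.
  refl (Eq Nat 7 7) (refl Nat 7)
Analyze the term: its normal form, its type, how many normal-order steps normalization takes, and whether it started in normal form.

normal form:
  refl (Eq Nat 7 7) (refl Nat 7)
the term's type:
  Eq (Eq Nat 7 7) (refl Nat 7) (refl Nat 7)
normal-order step count: 0
term was already normal: yes


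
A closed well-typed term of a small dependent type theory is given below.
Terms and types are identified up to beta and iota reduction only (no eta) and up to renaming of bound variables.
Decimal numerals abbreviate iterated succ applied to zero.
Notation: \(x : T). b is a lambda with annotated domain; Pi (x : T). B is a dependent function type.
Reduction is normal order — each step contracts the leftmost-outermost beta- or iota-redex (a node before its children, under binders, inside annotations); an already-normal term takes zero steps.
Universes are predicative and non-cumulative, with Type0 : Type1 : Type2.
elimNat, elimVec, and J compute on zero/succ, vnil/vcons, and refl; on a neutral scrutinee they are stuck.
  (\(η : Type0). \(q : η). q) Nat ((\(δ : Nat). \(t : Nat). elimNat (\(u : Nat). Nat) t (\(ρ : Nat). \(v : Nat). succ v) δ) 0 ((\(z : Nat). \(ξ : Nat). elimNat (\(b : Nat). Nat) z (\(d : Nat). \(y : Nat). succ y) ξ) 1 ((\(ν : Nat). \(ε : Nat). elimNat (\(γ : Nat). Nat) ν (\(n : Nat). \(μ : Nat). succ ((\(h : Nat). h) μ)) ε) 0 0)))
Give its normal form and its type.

normal form:
  1
type:
  Nat


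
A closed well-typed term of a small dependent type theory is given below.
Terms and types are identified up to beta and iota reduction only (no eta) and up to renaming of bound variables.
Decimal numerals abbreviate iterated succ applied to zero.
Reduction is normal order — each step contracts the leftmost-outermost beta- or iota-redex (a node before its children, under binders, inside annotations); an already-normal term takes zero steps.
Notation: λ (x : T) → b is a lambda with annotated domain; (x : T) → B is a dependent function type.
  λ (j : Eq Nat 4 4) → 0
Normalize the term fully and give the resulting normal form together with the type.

reduced normal form:
  λ (j : Eq Nat 4 4) → 0
type:
  (j : Eq Nat 4 4) → Nat
observation: no redex remains anywhere in the term; it is its own normal form.


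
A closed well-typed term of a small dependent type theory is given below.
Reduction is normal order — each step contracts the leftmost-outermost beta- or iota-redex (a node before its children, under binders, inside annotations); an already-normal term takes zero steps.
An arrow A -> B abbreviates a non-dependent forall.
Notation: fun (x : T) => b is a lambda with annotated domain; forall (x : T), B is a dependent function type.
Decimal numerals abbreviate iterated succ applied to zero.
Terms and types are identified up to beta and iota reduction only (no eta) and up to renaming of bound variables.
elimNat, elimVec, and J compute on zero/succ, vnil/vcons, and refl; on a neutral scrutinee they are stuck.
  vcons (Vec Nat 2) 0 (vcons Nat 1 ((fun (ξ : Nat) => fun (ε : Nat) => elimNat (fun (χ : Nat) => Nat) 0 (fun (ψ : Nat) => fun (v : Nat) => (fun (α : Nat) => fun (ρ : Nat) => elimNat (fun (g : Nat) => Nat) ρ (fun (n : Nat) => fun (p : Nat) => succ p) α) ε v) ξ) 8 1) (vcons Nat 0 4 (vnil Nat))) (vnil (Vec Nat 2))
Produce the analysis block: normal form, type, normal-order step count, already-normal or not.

normal form:
  vcons (Vec Nat 2) 0 (vcons Nat 1 8 (vcons Nat 0 4 (vnil Nat))) (vnil (Vec Nat 2))
the term's type:
  Vec (Vec Nat 2) 1
reduction steps (normal order): 75
already normal: no
first contracted redex: a beta-redex


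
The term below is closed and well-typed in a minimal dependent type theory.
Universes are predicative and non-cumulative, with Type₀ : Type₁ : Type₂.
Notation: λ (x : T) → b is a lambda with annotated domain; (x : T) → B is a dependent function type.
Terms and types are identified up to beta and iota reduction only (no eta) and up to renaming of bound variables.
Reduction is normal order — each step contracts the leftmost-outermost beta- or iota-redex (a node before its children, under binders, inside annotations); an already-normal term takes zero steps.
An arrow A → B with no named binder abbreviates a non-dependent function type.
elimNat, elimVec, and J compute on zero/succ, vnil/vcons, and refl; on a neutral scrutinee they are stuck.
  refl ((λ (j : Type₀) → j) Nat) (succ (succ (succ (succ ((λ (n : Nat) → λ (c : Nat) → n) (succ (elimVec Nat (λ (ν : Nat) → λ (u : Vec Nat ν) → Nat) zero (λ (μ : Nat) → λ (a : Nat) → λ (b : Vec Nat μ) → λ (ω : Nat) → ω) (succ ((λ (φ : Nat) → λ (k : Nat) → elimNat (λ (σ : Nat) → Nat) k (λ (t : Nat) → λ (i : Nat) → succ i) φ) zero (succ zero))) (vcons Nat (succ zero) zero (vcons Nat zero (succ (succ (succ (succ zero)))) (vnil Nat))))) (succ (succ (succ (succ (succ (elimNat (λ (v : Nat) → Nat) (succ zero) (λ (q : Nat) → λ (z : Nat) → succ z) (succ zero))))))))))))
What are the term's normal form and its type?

reduced normal form:
  refl Nat (succ (succ (succ (succ (succ zero)))))
inferred type:
  Eq Nat (succ (succ (succ (succ (succ zero))))) (succ (succ (succ (succ (succ zero)))))
observation: the term reaches its normal form after 14 normal-order steps.


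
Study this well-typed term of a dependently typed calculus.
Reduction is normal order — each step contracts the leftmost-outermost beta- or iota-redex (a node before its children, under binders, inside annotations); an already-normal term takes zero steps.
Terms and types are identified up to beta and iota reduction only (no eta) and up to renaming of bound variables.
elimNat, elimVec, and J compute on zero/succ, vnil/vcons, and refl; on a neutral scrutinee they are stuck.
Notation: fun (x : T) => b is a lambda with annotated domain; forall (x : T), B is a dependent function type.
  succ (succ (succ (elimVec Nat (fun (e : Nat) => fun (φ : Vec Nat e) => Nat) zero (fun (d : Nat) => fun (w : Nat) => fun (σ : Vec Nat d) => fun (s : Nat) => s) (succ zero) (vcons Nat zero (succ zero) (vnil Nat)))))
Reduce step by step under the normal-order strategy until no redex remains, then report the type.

normal-order reduction:
  succ (succ (succ (elimVec Nat (fun (e : Nat) => fun (φ : Vec Nat e) => Nat) zero (fun (d : Nat) => fun (w : Nat) => fun (σ : Vec Nat d) => fun (s : Nat) => s) (succ zero) (vcons Nat zero (succ zero) (vnil Nat)))))
  ~> succ (succ (succ ((fun (e : Nat) => fun (φ : Nat) => fun (d : Vec Nat e) => fun (w : Nat) => w) zero (succ zero) (vnil Nat) (elimVec Nat (fun (σ : Nat) => fun (s : Vec Nat σ) => Nat) zero (fun (f : Nat) => fun (ξ : Nat) => fun (p : Vec Nat f) => fun (v : Nat) => v) zero (vnil Nat)))))
  ~> succ (succ (succ ((fun (e : Nat) => fun (φ : Vec Nat zero) => fun (d : Nat) => d) (succ zero) (vnil Nat) (elimVec Nat (fun (w : Nat) => fun (σ : Vec Nat w) => Nat) zero (fun (s : Nat) => fun (f : Nat) => fun (ξ : Vec Nat s) => fun (p : Nat) => p) zero (vnil Nat)))))
  ~> succ (succ (succ ((fun (e : Vec Nat zero) => fun (φ : Nat) => φ) (vnil Nat) (elimVec Nat (fun (d : Nat) => fun (w : Vec Nat d) => Nat) zero (fun (σ : Nat) => fun (s : Nat) => fun (f : Vec Nat σ) => fun (ξ : Nat) => ξ) zero (vnil Nat)))))
  ~> succ (succ (succ ((fun (e : Nat) => e) (elimVec Nat (fun (φ : Nat) => fun (d : Vec Nat φ) => Nat) zero (fun (w : Nat) => fun (σ : Nat) => fun (s : Vec Nat w) => fun (f : Nat) => f) zero (vnil Nat)))))
  ~> succ (succ (succ (elimVec Nat (fun (e : Nat) => fun (φ : Vec Nat e) => Nat) zero (fun (d : Nat) => fun (w : Nat) => fun (σ : Vec Nat d) => fun (s : Nat) => s) zero (vnil Nat))))
  ~> succ (succ (succ zero))
inferred type:
  Nat


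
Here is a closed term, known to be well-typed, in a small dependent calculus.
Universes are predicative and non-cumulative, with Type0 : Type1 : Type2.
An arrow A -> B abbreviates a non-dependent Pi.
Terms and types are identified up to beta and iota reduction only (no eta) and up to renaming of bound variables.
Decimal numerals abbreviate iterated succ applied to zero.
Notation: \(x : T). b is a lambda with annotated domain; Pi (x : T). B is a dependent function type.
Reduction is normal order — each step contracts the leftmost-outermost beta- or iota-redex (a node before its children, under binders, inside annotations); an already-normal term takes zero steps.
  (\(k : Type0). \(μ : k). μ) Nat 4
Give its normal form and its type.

reduced normal form:
  4
type:
  Nat
observation: contracting a beta-redex first, the term normalizes in 2 steps.


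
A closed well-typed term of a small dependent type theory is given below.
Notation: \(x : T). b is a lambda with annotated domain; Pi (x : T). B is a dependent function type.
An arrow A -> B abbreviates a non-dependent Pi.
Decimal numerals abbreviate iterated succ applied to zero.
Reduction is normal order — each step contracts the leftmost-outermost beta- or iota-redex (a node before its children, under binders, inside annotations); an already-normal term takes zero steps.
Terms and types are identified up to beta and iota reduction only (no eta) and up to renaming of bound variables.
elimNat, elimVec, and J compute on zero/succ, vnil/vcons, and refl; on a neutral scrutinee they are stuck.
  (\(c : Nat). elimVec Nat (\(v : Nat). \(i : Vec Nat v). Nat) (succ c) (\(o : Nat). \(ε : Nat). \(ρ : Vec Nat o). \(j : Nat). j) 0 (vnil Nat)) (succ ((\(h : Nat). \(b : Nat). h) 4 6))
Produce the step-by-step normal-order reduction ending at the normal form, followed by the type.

normal-order reduction sequence:
  (\(c : Nat). elimVec Nat (\(v : Nat). \(i : Vec Nat v). Nat) (succ c) (\(o : Nat). \(ε : Nat). \(ρ : Vec Nat o). \(j : Nat). j) 0 (vnil Nat)) (succ ((\(h : Nat). \(b : Nat). h) 4 6))
  ~> elimVec Nat (\(c : Nat). \(v : Vec Nat c). Nat) (succ (succ ((\(i : Nat). \(o : Nat). i) 4 6))) (\(ε : Nat). \(ρ : Nat). \(j : Vec Nat ε). \(h : Nat). h) 0 (vnil Nat)
  ~> succ (succ ((\(c : Nat). \(v : Nat). c) 4 6))
  ~> succ (succ ((\(c : Nat). 4) 6))
  ~> 6
type:
  Nat


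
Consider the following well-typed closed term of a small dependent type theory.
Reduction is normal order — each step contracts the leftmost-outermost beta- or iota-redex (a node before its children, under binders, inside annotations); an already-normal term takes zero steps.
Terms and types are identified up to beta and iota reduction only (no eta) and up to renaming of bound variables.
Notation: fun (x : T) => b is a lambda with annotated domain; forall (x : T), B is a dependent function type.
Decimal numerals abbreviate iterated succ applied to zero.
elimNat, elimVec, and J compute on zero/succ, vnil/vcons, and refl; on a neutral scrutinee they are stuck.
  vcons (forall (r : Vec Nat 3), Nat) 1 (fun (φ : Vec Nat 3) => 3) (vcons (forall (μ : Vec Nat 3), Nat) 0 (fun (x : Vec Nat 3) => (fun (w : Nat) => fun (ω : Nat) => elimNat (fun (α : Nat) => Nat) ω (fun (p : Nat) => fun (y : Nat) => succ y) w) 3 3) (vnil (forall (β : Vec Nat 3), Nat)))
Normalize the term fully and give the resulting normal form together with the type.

normal form:
  vcons (forall (r : Vec Nat 3), Nat) 1 (fun (φ : Vec Nat 3) => 3) (vcons (forall (μ : Vec Nat 3), Nat) 0 (fun (x : Vec Nat 3) => 6) (vnil (forall (w : Vec Nat 3), Nat)))
the term's type:
  Vec (forall (r : Vec Nat 3), Nat) 2


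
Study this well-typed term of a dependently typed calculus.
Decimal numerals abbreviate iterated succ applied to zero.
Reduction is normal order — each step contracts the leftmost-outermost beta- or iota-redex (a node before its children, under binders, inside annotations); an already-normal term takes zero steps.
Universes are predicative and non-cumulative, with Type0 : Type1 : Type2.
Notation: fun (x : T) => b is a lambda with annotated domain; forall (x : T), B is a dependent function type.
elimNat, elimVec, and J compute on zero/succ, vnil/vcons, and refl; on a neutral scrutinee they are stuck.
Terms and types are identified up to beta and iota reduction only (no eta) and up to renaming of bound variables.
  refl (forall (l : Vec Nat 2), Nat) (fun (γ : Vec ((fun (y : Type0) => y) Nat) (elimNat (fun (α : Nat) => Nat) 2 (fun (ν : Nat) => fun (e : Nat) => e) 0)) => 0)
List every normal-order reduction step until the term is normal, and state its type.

normal-order reduction sequence:
  refl (forall (l : Vec Nat 2), Nat) (fun (γ : Vec ((fun (y : Type0) => y) Nat) (elimNat (fun (α : Nat) => Nat) 2 (fun (ν : Nat) => fun (e : Nat) => e) 0)) => 0)
  ~> refl (forall (l : Vec Nat 2), Nat) (fun (γ : Vec Nat (elimNat (fun (y : Nat) => Nat) 2 (fun (α : Nat) => fun (ν : Nat) => ν) 0)) => 0)
  ~> refl (forall (l : Vec Nat 2), Nat) (fun (γ : Vec Nat 2) => 0)
type:
  Eq (forall (l : Vec Nat 2), Nat) (fun (γ : Vec Nat 2) => 0) (fun (y : Vec Nat 2) => 0)


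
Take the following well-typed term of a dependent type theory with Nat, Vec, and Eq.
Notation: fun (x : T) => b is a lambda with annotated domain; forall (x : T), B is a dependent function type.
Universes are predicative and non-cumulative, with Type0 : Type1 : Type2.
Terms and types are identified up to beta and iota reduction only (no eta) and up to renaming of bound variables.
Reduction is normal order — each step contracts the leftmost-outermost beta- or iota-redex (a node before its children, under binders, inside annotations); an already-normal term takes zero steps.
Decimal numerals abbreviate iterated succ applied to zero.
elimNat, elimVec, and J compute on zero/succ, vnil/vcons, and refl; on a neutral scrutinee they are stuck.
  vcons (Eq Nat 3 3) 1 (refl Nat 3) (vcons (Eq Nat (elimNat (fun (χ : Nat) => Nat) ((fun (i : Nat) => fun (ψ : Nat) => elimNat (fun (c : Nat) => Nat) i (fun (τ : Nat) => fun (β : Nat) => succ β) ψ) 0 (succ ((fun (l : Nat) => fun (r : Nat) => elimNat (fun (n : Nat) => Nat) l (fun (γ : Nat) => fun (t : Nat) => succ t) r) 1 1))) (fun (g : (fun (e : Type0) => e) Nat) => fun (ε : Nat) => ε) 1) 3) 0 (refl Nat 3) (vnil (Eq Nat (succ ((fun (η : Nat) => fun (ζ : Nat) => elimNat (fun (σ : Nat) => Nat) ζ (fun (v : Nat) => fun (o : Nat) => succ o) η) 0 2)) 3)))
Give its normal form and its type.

normal form:
  vcons (Eq Nat 3 3) 1 (refl Nat 3) (vcons (Eq Nat 3 3) 0 (refl Nat 3) (vnil (Eq Nat 3 3)))
type:
  Vec (Eq Nat 3 3) 2


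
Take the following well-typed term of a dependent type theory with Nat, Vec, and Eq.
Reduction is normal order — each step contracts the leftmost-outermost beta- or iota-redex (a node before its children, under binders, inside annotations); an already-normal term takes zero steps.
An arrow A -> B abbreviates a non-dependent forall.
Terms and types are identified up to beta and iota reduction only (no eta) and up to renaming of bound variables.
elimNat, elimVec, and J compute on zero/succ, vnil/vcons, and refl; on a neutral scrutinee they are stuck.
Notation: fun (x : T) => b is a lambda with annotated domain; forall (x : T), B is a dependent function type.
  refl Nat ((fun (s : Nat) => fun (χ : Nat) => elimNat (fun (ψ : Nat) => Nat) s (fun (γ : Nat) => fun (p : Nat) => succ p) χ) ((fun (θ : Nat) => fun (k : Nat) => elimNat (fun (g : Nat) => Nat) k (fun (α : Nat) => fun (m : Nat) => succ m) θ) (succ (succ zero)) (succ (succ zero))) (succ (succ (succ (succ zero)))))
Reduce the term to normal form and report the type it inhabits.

normal form:
  refl Nat (succ (succ (succ (succ (succ (succ (succ (succ zero))))))))
type:
  Eq Nat (succ (succ (succ (succ (succ (succ (succ (succ zero)))))))) (succ (succ (succ (succ (succ (succ (succ (succ zero))))))))


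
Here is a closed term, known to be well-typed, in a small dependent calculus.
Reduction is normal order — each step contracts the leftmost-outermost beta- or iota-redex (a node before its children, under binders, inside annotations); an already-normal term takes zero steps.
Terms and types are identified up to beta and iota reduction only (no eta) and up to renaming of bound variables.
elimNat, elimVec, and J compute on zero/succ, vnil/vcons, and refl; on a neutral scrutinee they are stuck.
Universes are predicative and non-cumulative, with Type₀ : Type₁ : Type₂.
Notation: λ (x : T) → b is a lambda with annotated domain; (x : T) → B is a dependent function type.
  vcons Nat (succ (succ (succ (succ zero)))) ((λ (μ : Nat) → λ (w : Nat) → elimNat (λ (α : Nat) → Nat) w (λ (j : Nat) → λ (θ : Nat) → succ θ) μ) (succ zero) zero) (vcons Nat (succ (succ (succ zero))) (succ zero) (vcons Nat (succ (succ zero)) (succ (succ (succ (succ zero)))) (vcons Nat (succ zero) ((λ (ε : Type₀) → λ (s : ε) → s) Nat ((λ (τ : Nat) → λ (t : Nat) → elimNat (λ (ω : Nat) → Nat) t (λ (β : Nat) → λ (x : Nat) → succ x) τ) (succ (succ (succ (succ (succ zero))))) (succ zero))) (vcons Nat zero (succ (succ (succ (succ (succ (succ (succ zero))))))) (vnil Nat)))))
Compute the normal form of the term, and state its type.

normal form:
  vcons Nat (succ (succ (succ (succ zero)))) (succ zero) (vcons Nat (succ (succ (succ zero))) (succ zero) (vcons Nat (succ (succ zero)) (succ (succ (succ (succ zero)))) (vcons Nat (succ zero) (succ (succ (succ (succ (succ (succ zero)))))) (vcons Nat zero (succ (succ (succ (succ (succ (succ (succ zero))))))) (vnil Nat)))))
inferred type:
  Vec Nat (succ (succ (succ (succ (succ zero)))))


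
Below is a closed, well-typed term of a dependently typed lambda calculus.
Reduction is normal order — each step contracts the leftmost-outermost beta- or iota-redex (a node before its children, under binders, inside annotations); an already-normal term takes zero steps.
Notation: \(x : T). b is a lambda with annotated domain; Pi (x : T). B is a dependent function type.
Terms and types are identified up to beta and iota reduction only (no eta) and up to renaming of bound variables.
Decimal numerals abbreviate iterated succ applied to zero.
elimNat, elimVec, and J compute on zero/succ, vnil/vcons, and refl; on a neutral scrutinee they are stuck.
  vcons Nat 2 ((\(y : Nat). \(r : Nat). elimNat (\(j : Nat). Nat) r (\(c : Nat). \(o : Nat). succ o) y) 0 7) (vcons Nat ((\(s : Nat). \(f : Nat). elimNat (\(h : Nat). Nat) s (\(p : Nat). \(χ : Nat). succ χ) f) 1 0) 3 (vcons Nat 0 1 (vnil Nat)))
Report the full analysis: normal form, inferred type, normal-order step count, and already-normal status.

normal form:
  vcons Nat 2 7 (vcons Nat 1 3 (vcons Nat 0 1 (vnil Nat)))
type:
  Vec Nat 3
reduction steps (normal order): 6
already normal: no
first contracted redex: a beta-redex


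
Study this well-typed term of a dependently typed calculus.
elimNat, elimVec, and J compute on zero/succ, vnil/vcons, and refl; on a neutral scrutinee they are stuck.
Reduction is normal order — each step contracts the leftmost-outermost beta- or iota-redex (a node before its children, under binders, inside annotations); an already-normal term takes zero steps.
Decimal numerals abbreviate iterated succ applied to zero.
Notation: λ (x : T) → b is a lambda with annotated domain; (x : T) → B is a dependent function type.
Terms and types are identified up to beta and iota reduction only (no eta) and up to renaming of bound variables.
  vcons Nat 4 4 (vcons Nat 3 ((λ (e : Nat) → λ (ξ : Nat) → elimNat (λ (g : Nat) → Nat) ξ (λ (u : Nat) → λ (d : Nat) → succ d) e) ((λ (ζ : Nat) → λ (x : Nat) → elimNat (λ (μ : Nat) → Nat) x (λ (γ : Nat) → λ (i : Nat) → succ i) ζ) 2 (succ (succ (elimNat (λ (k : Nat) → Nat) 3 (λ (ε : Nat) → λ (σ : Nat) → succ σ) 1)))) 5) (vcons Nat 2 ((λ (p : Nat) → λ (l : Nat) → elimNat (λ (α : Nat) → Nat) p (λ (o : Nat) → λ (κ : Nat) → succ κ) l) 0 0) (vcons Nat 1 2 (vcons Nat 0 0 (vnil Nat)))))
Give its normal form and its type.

reduced normal form:
  vcons Nat 4 4 (vcons Nat 3 13 (vcons Nat 2 0 (vcons Nat 1 2 (vcons Nat 0 0 (vnil Nat)))))
inferred type:
  Vec Nat 5
observation: the first redex contracted is a beta-redex; the normal form is reached in 43 normal-order steps.


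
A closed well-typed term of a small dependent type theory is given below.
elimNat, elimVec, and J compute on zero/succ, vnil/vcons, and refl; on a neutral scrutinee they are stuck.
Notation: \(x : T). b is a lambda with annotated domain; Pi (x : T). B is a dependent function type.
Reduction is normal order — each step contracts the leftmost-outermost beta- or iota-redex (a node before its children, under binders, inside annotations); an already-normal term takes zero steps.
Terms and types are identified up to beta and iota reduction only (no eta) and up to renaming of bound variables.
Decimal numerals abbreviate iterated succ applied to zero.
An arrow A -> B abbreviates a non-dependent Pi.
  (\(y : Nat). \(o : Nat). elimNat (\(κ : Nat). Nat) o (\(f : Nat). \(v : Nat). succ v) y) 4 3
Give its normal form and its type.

normal form:
  7
inferred type:
  Nat
observation: the leftmost-outermost redex is a beta-redex, and normalization takes 15 steps.


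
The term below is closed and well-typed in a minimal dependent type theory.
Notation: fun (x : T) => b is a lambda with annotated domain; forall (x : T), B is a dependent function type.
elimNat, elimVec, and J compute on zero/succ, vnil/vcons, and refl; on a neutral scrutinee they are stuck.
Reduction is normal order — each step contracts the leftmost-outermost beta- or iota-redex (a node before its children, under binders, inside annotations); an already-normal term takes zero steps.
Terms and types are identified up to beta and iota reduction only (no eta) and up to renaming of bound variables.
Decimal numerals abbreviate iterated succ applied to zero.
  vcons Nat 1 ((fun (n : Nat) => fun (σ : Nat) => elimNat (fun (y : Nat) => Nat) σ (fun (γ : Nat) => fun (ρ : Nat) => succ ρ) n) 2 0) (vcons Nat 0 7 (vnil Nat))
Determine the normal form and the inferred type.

reduced normal form:
  vcons Nat 1 2 (vcons Nat 0 7 (vnil Nat))
inferred type:
  Vec Nat 2
observation: contracting a beta-redex first, the term normalizes in 9 steps.


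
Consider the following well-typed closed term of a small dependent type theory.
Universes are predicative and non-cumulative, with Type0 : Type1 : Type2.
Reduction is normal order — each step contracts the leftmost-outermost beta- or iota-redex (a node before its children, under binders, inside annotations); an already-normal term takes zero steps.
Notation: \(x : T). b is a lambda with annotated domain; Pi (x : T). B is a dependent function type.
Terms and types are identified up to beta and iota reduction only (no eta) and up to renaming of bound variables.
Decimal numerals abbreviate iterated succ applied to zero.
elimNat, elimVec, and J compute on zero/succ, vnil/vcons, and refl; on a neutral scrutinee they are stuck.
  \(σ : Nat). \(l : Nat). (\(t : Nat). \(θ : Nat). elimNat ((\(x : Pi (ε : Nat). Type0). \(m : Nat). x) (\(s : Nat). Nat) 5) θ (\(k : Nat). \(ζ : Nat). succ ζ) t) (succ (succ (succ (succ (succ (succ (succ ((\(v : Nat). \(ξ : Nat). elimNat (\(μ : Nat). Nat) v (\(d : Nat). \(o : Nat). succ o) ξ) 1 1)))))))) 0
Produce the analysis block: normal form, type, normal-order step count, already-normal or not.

resulting normal form:
  \(σ : Nat). \(l : Nat). 9
type:
  Pi (σ : Nat). Pi (l : Nat). Nat
steps to reach normal form (normal order): 38
already normal: no
first contracted redex: a beta-redex


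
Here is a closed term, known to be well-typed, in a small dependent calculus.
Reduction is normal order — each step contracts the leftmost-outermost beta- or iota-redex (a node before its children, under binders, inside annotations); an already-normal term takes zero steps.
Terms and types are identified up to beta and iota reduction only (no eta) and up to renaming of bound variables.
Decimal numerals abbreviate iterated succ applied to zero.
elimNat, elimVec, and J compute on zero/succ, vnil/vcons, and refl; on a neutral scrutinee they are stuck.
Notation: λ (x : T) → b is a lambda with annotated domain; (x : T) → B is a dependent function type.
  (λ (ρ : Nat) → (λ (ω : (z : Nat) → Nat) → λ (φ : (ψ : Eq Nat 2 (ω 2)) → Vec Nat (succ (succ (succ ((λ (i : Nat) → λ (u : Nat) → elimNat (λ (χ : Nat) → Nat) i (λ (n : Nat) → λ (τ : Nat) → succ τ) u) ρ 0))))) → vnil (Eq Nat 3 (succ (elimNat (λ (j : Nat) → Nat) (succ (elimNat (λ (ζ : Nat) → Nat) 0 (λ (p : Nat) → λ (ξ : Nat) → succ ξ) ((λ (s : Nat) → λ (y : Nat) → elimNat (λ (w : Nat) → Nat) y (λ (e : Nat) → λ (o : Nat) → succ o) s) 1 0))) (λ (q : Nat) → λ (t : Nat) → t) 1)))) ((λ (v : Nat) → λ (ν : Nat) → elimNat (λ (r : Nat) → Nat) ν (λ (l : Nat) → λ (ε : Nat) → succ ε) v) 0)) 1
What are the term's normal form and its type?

normal form:
  λ (ρ : (ω : Eq Nat 2 2) → Vec Nat 4) → vnil (Eq Nat 3 3)
inferred type:
  (ρ : (ω : Eq Nat 2 2) → Vec Nat 4) → Vec (Eq Nat 3 3) 0
observation: normalization takes exactly 22 steps under the normal-order strategy.
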